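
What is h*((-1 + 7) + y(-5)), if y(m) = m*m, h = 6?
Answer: 186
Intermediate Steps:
y(m) = m**2
h*((-1 + 7) + y(-5)) = 6*((-1 + 7) + (-5)**2) = 6*(6 + 25) = 6*31 = 186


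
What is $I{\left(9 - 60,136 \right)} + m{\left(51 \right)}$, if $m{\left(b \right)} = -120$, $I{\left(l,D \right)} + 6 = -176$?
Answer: $-302$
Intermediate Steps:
$I{\left(l,D \right)} = -182$ ($I{\left(l,D \right)} = -6 - 176 = -182$)
$I{\left(9 - 60,136 \right)} + m{\left(51 \right)} = -182 - 120 = -302$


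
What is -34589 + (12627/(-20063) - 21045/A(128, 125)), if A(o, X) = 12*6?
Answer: -16796063561/481512 ≈ -34882.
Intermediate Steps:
A(o, X) = 72
-34589 + (12627/(-20063) - 21045/A(128, 125)) = -34589 + (12627/(-20063) - 21045/72) = -34589 + (12627*(-1/20063) - 21045*1/72) = -34589 + (-12627/20063 - 7015/24) = -34589 - 141044993/481512 = -16796063561/481512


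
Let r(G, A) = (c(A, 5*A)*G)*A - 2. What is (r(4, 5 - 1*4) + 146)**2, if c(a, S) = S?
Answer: 26896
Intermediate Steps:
r(G, A) = -2 + 5*G*A**2 (r(G, A) = ((5*A)*G)*A - 2 = (5*A*G)*A - 2 = 5*G*A**2 - 2 = -2 + 5*G*A**2)
(r(4, 5 - 1*4) + 146)**2 = ((-2 + 5*4*(5 - 1*4)**2) + 146)**2 = ((-2 + 5*4*(5 - 4)**2) + 146)**2 = ((-2 + 5*4*1**2) + 146)**2 = ((-2 + 5*4*1) + 146)**2 = ((-2 + 20) + 146)**2 = (18 + 146)**2 = 164**2 = 26896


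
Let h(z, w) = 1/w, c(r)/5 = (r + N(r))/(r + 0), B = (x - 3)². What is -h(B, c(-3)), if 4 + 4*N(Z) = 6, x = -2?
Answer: -6/25 ≈ -0.24000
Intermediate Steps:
B = 25 (B = (-2 - 3)² = (-5)² = 25)
N(Z) = ½ (N(Z) = -1 + (¼)*6 = -1 + 3/2 = ½)
c(r) = 5*(½ + r)/r (c(r) = 5*((r + ½)/(r + 0)) = 5*((½ + r)/r) = 5*(½ + r)/r)
-h(B, c(-3)) = -1/(5 + (5/2)/(-3)) = -1/(5 + (5/2)*(-⅓)) = -1/(5 - ⅚) = -1/25/6 = -1*6/25 = -6/25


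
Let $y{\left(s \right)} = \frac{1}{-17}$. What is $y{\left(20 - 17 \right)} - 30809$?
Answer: $- \frac{523754}{17} \approx -30809.0$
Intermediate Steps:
$y{\left(s \right)} = - \frac{1}{17}$
$y{\left(20 - 17 \right)} - 30809 = - \frac{1}{17} - 30809 = - \frac{523754}{17}$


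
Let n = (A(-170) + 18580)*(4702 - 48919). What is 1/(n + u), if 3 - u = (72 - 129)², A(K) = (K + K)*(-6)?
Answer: -1/911757786 ≈ -1.0968e-9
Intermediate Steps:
A(K) = -12*K (A(K) = (2*K)*(-6) = -12*K)
u = -3246 (u = 3 - (72 - 129)² = 3 - 1*(-57)² = 3 - 1*3249 = 3 - 3249 = -3246)
n = -911754540 (n = (-12*(-170) + 18580)*(4702 - 48919) = (2040 + 18580)*(-44217) = 20620*(-44217) = -911754540)
1/(n + u) = 1/(-911754540 - 3246) = 1/(-911757786) = -1/911757786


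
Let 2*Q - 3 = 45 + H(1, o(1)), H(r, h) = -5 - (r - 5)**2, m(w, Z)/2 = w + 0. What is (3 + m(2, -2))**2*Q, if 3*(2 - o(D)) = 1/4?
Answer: 1323/2 ≈ 661.50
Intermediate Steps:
m(w, Z) = 2*w (m(w, Z) = 2*(w + 0) = 2*w)
o(D) = 23/12 (o(D) = 2 - 1/3/4 = 2 - 1/3*1/4 = 2 - 1/12 = 23/12)
H(r, h) = -5 - (-5 + r)**2
Q = 27/2 (Q = 3/2 + (45 + (-5 - (-5 + 1)**2))/2 = 3/2 + (45 + (-5 - 1*(-4)**2))/2 = 3/2 + (45 + (-5 - 1*16))/2 = 3/2 + (45 + (-5 - 16))/2 = 3/2 + (45 - 21)/2 = 3/2 + (1/2)*24 = 3/2 + 12 = 27/2 ≈ 13.500)
(3 + m(2, -2))**2*Q = (3 + 2*2)**2*(27/2) = (3 + 4)**2*(27/2) = 7**2*(27/2) = 49*(27/2) = 1323/2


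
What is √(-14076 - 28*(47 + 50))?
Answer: 2*I*√4198 ≈ 129.58*I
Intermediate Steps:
√(-14076 - 28*(47 + 50)) = √(-14076 - 28*97) = √(-14076 - 2716) = √(-16792) = 2*I*√4198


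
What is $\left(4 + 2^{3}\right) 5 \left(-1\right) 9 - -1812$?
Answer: $1272$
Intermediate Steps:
$\left(4 + 2^{3}\right) 5 \left(-1\right) 9 - -1812 = \left(4 + 8\right) 5 \left(-1\right) 9 + 1812 = 12 \cdot 5 \left(-1\right) 9 + 1812 = 60 \left(-1\right) 9 + 1812 = \left(-60\right) 9 + 1812 = -540 + 1812 = 1272$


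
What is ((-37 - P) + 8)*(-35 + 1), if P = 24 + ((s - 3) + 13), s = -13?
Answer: 1700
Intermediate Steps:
P = 21 (P = 24 + ((-13 - 3) + 13) = 24 + (-16 + 13) = 24 - 3 = 21)
((-37 - P) + 8)*(-35 + 1) = ((-37 - 1*21) + 8)*(-35 + 1) = ((-37 - 21) + 8)*(-34) = (-58 + 8)*(-34) = -50*(-34) = 1700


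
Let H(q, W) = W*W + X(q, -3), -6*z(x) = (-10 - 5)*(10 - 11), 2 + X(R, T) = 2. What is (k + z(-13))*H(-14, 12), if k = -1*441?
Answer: -63864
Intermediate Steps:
X(R, T) = 0 (X(R, T) = -2 + 2 = 0)
z(x) = -5/2 (z(x) = -(-10 - 5)*(10 - 11)/6 = -(-5)*(-1)/2 = -⅙*15 = -5/2)
H(q, W) = W² (H(q, W) = W*W + 0 = W² + 0 = W²)
k = -441
(k + z(-13))*H(-14, 12) = (-441 - 5/2)*12² = -887/2*144 = -63864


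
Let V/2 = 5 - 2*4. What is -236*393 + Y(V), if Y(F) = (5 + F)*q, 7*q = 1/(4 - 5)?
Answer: -649235/7 ≈ -92748.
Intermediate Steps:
q = -⅐ (q = 1/(7*(4 - 5)) = (⅐)/(-1) = (⅐)*(-1) = -⅐ ≈ -0.14286)
V = -6 (V = 2*(5 - 2*4) = 2*(5 - 8) = 2*(-3) = -6)
Y(F) = -5/7 - F/7 (Y(F) = (5 + F)*(-⅐) = -5/7 - F/7)
-236*393 + Y(V) = -236*393 + (-5/7 - ⅐*(-6)) = -92748 + (-5/7 + 6/7) = -92748 + ⅐ = -649235/7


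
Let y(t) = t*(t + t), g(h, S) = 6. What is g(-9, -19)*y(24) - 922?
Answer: 5990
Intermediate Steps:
y(t) = 2*t² (y(t) = t*(2*t) = 2*t²)
g(-9, -19)*y(24) - 922 = 6*(2*24²) - 922 = 6*(2*576) - 922 = 6*1152 - 922 = 6912 - 922 = 5990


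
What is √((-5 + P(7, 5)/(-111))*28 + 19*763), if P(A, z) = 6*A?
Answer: 7*√400821/37 ≈ 119.78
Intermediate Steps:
√((-5 + P(7, 5)/(-111))*28 + 19*763) = √((-5 + (6*7)/(-111))*28 + 19*763) = √((-5 + 42*(-1/111))*28 + 14497) = √((-5 - 14/37)*28 + 14497) = √(-199/37*28 + 14497) = √(-5572/37 + 14497) = √(530817/37) = 7*√400821/37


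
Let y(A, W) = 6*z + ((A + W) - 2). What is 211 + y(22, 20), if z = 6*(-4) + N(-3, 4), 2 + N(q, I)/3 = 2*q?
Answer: -37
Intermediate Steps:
N(q, I) = -6 + 6*q (N(q, I) = -6 + 3*(2*q) = -6 + 6*q)
z = -48 (z = 6*(-4) + (-6 + 6*(-3)) = -24 + (-6 - 18) = -24 - 24 = -48)
y(A, W) = -290 + A + W (y(A, W) = 6*(-48) + ((A + W) - 2) = -288 + (-2 + A + W) = -290 + A + W)
211 + y(22, 20) = 211 + (-290 + 22 + 20) = 211 - 248 = -37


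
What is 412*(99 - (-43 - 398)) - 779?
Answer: 221701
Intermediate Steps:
412*(99 - (-43 - 398)) - 779 = 412*(99 - 1*(-441)) - 779 = 412*(99 + 441) - 779 = 412*540 - 779 = 222480 - 779 = 221701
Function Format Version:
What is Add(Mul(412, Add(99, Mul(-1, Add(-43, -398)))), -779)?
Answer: 221701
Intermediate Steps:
Add(Mul(412, Add(99, Mul(-1, Add(-43, -398)))), -779) = Add(Mul(412, Add(99, Mul(-1, -441))), -779) = Add(Mul(412, Add(99, 441)), -779) = Add(Mul(412, 540), -779) = Add(222480, -779) = 221701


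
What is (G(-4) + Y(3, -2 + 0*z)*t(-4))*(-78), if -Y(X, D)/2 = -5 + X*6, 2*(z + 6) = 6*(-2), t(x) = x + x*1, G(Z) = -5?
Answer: -15834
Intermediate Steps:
t(x) = 2*x (t(x) = x + x = 2*x)
z = -12 (z = -6 + (6*(-2))/2 = -6 + (½)*(-12) = -6 - 6 = -12)
Y(X, D) = 10 - 12*X (Y(X, D) = -2*(-5 + X*6) = -2*(-5 + 6*X) = 10 - 12*X)
(G(-4) + Y(3, -2 + 0*z)*t(-4))*(-78) = (-5 + (10 - 12*3)*(2*(-4)))*(-78) = (-5 + (10 - 36)*(-8))*(-78) = (-5 - 26*(-8))*(-78) = (-5 + 208)*(-78) = 203*(-78) = -15834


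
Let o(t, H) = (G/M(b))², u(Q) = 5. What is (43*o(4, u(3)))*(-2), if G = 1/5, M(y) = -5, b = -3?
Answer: -86/625 ≈ -0.13760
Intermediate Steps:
G = ⅕ ≈ 0.20000
o(t, H) = 1/625 (o(t, H) = ((⅕)/(-5))² = ((⅕)*(-⅕))² = (-1/25)² = 1/625)
(43*o(4, u(3)))*(-2) = (43*(1/625))*(-2) = (43/625)*(-2) = -86/625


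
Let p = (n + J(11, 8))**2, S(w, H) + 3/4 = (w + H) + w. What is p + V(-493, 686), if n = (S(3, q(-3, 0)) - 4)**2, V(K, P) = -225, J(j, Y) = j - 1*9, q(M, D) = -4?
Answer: -34191/256 ≈ -133.56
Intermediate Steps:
S(w, H) = -3/4 + H + 2*w (S(w, H) = -3/4 + ((w + H) + w) = -3/4 + ((H + w) + w) = -3/4 + (H + 2*w) = -3/4 + H + 2*w)
J(j, Y) = -9 + j (J(j, Y) = j - 9 = -9 + j)
n = 121/16 (n = ((-3/4 - 4 + 2*3) - 4)**2 = ((-3/4 - 4 + 6) - 4)**2 = (5/4 - 4)**2 = (-11/4)**2 = 121/16 ≈ 7.5625)
p = 23409/256 (p = (121/16 + (-9 + 11))**2 = (121/16 + 2)**2 = (153/16)**2 = 23409/256 ≈ 91.441)
p + V(-493, 686) = 23409/256 - 225 = -34191/256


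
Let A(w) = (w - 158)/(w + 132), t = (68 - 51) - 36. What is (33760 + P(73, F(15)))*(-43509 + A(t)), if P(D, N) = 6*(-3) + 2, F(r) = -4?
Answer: -165908922336/113 ≈ -1.4682e+9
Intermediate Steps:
t = -19 (t = 17 - 36 = -19)
P(D, N) = -16 (P(D, N) = -18 + 2 = -16)
A(w) = (-158 + w)/(132 + w)
(33760 + P(73, F(15)))*(-43509 + A(t)) = (33760 - 16)*(-43509 + (-158 - 19)/(132 - 19)) = 33744*(-43509 - 177/113) = 33744*(-4916694/113) = -165908922336/113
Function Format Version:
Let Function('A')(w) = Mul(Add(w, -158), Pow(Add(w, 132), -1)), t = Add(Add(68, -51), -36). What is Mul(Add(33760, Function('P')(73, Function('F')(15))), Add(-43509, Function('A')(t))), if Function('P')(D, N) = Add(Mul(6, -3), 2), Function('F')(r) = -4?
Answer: Rational(-165908922336, 113) ≈ -1.4682e+9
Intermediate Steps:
t = -19 (t = Add(17, -36) = -19)
Function('P')(D, N) = -16 (Function('P')(D, N) = Add(-18, 2) = -16)
Function('A')(w) = Mul(Pow(Add(132, w), -1), Add(-158, w)) (Function('A')(w) = Mul(Add(-158, w), Pow(Add(132, w), -1)) = Mul(Pow(Add(132, w), -1), Add(-158, w)))
Mul(Add(33760, Function('P')(73, Function('F')(15))), Add(-43509, Function('A')(t))) = Mul(Add(33760, -16), Add(-43509, Mul(Pow(Add(132, -19), -1), Add(-158, -19)))) = Mul(33744, Add(-43509, Mul(Pow(113, -1), -177))) = Mul(33744, Add(-43509, Mul(Rational(1, 113), -177))) = Mul(33744, Add(-43509, Rational(-177, 113))) = Mul(33744, Rational(-4916694, 113)) = Rational(-165908922336, 113)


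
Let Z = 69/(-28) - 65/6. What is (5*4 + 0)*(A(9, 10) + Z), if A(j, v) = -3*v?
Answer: -18185/21 ≈ -865.95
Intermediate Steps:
Z = -1117/84 (Z = 69*(-1/28) - 65*1/6 = -69/28 - 65/6 = -1117/84 ≈ -13.298)
(5*4 + 0)*(A(9, 10) + Z) = (5*4 + 0)*(-3*10 - 1117/84) = (20 + 0)*(-30 - 1117/84) = 20*(-3637/84) = -18185/21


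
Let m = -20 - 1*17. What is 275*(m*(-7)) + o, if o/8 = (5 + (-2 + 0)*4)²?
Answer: 71297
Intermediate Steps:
m = -37 (m = -20 - 17 = -37)
o = 72 (o = 8*(5 + (-2 + 0)*4)² = 8*(5 - 2*4)² = 8*(5 - 8)² = 8*(-3)² = 8*9 = 72)
275*(m*(-7)) + o = 275*(-37*(-7)) + 72 = 275*259 + 72 = 71225 + 72 = 71297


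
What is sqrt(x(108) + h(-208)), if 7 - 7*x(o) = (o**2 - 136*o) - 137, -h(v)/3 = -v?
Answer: 20*I*sqrt(21)/7 ≈ 13.093*I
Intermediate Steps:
h(v) = 3*v (h(v) = -(-3)*v = 3*v)
x(o) = 144/7 - o**2/7 + 136*o/7 (x(o) = 1 - ((o**2 - 136*o) - 137)/7 = 1 - (-137 + o**2 - 136*o)/7 = 1 + (137/7 - o**2/7 + 136*o/7) = 144/7 - o**2/7 + 136*o/7)
sqrt(x(108) + h(-208)) = sqrt((144/7 - 1/7*108**2 + (136/7)*108) + 3*(-208)) = sqrt((144/7 - 1/7*11664 + 14688/7) - 624) = sqrt((144/7 - 11664/7 + 14688/7) - 624) = sqrt(3168/7 - 624) = sqrt(-1200/7) = 20*I*sqrt(21)/7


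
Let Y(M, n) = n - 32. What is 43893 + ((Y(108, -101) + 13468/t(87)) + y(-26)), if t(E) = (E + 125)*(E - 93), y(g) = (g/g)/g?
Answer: 90429955/2067 ≈ 43749.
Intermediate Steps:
Y(M, n) = -32 + n
y(g) = 1/g
t(E) = (-93 + E)*(125 + E) (t(E) = (125 + E)*(-93 + E) = (-93 + E)*(125 + E))
43893 + ((Y(108, -101) + 13468/t(87)) + y(-26)) = 43893 + (((-32 - 101) + 13468/(-11625 + 87**2 + 32*87)) + 1/(-26)) = 43893 + ((-133 + 13468/(-11625 + 7569 + 2784)) - 1/26) = 43893 + ((-133 + 13468/(-1272)) - 1/26) = 43893 + ((-133 + 13468*(-1/1272)) - 1/26) = 43893 + ((-133 - 3367/318) - 1/26) = 43893 + (-45661/318 - 1/26) = 43893 - 296876/2067 = 90429955/2067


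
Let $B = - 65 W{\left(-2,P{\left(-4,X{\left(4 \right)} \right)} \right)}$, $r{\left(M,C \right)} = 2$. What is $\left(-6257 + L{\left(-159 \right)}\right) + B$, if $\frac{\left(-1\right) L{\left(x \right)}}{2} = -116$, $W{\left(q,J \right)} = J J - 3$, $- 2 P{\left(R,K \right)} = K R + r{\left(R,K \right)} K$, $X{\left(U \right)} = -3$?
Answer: $-6415$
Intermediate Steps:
$P{\left(R,K \right)} = - K - \frac{K R}{2}$ ($P{\left(R,K \right)} = - \frac{K R + 2 K}{2} = - \frac{2 K + K R}{2} = - K - \frac{K R}{2}$)
$W{\left(q,J \right)} = -3 + J^{2}$ ($W{\left(q,J \right)} = J^{2} - 3 = -3 + J^{2}$)
$L{\left(x \right)} = 232$ ($L{\left(x \right)} = \left(-2\right) \left(-116\right) = 232$)
$B = -390$ ($B = - 65 \left(-3 + \left(\left(- \frac{1}{2}\right) \left(-3\right) \left(2 - 4\right)\right)^{2}\right) = - 65 \left(-3 + \left(\left(- \frac{1}{2}\right) \left(-3\right) \left(-2\right)\right)^{2}\right) = - 65 \left(-3 + \left(-3\right)^{2}\right) = - 65 \left(-3 + 9\right) = \left(-65\right) 6 = -390$)
$\left(-6257 + L{\left(-159 \right)}\right) + B = \left(-6257 + 232\right) - 390 = -6025 - 390 = -6415$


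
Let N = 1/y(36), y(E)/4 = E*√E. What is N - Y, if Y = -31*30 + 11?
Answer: 794017/864 ≈ 919.00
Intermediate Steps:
y(E) = 4*E^(3/2) (y(E) = 4*(E*√E) = 4*E^(3/2))
N = 1/864 (N = 1/(4*36^(3/2)) = 1/(4*216) = 1/864 ≈ 0.0011574)
Y = -919 (Y = -930 + 11 = -919)
N - Y = 1/864 - 1*(-919) = 1/864 + 919 = 794017/864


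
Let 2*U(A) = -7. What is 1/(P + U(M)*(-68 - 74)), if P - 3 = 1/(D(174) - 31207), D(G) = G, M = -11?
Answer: 31033/15516499 ≈ 0.0020000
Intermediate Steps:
U(A) = -7/2 (U(A) = (½)*(-7) = -7/2)
P = 93098/31033 (P = 3 + 1/(174 - 31207) = 3 + 1/(-31033) = 3 - 1/31033 = 93098/31033 ≈ 3.0000)
1/(P + U(M)*(-68 - 74)) = 1/(93098/31033 - 7*(-68 - 74)/2) = 1/(93098/31033 - 7/2*(-142)) = 1/(93098/31033 + 497) = 1/(15516499/31033) = 31033/15516499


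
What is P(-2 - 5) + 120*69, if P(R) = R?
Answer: 8273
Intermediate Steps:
P(-2 - 5) + 120*69 = (-2 - 5) + 120*69 = -7 + 8280 = 8273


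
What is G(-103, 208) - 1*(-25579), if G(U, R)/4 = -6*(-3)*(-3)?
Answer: 25363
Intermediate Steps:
G(U, R) = -216 (G(U, R) = 4*(-6*(-3)*(-3)) = 4*(18*(-3)) = 4*(-54) = -216)
G(-103, 208) - 1*(-25579) = -216 - 1*(-25579) = -216 + 25579 = 25363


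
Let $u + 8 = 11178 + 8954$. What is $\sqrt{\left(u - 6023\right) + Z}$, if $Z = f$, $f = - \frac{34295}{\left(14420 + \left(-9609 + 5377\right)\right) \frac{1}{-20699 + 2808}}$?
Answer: $\frac{\sqrt{214296891739}}{1698} \approx 272.63$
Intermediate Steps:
$u = 20124$ ($u = -8 + \left(11178 + 8954\right) = -8 + 20132 = 20124$)
$f = \frac{613571845}{10188}$ ($f = - \frac{34295}{\left(14420 - 4232\right) \frac{1}{-17891}} = - \frac{34295}{10188 \left(- \frac{1}{17891}\right)} = - \frac{34295}{- \frac{10188}{17891}} = \left(-34295\right) \left(- \frac{17891}{10188}\right) = \frac{613571845}{10188} \approx 60225.0$)
$Z = \frac{613571845}{10188} \approx 60225.0$
$\sqrt{\left(u - 6023\right) + Z} = \sqrt{\left(20124 - 6023\right) + \frac{613571845}{10188}} = \sqrt{14101 + \frac{613571845}{10188}} = \sqrt{\frac{757232833}{10188}} = \frac{\sqrt{214296891739}}{1698}$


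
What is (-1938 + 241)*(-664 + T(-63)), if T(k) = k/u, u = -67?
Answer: 75389225/67 ≈ 1.1252e+6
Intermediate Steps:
T(k) = -k/67 (T(k) = k/(-67) = k*(-1/67) = -k/67)
(-1938 + 241)*(-664 + T(-63)) = (-1938 + 241)*(-664 - 1/67*(-63)) = -1697*(-664 + 63/67) = -1697*(-44425/67) = 75389225/67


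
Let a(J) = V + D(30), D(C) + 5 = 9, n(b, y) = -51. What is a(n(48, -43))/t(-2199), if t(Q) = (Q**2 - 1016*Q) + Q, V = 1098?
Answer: 551/3533793 ≈ 0.00015592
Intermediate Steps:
t(Q) = Q**2 - 1015*Q
D(C) = 4 (D(C) = -5 + 9 = 4)
a(J) = 1102 (a(J) = 1098 + 4 = 1102)
a(n(48, -43))/t(-2199) = 1102/((-2199*(-1015 - 2199))) = 1102/((-2199*(-3214))) = 1102/7067586 = 1102*(1/7067586) = 551/3533793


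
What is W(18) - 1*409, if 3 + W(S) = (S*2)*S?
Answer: 236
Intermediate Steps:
W(S) = -3 + 2*S² (W(S) = -3 + (S*2)*S = -3 + (2*S)*S = -3 + 2*S²)
W(18) - 1*409 = (-3 + 2*18²) - 1*409 = (-3 + 2*324) - 409 = (-3 + 648) - 409 = 645 - 409 = 236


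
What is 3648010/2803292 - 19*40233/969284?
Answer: 348261407789/679296520732 ≈ 0.51268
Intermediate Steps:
3648010/2803292 - 19*40233/969284 = 3648010*(1/2803292) - 764427*1/969284 = 1824005/1401646 - 764427/969284 = 348261407789/679296520732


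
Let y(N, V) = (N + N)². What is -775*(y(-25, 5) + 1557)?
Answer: -3144175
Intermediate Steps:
y(N, V) = 4*N² (y(N, V) = (2*N)² = 4*N²)
-775*(y(-25, 5) + 1557) = -775*(4*(-25)² + 1557) = -775*(4*625 + 1557) = -775*(2500 + 1557) = -775*4057 = -3144175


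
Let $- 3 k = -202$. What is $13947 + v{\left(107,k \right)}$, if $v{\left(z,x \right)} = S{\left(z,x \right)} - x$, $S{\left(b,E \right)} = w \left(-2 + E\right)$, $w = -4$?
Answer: $\frac{40855}{3} \approx 13618.0$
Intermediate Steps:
$k = \frac{202}{3}$ ($k = \left(- \frac{1}{3}\right) \left(-202\right) = \frac{202}{3} \approx 67.333$)
$S{\left(b,E \right)} = 8 - 4 E$ ($S{\left(b,E \right)} = - 4 \left(-2 + E\right) = 8 - 4 E$)
$v{\left(z,x \right)} = 8 - 5 x$ ($v{\left(z,x \right)} = \left(8 - 4 x\right) - x = 8 - 5 x$)
$13947 + v{\left(107,k \right)} = 13947 + \left(8 - \frac{1010}{3}\right) = 13947 - \frac{986}{3} = \frac{40855}{3}$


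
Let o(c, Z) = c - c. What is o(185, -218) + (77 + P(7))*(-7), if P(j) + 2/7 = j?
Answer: -586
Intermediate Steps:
P(j) = -2/7 + j
o(c, Z) = 0
o(185, -218) + (77 + P(7))*(-7) = 0 + (77 + (-2/7 + 7))*(-7) = 0 + (77 + 47/7)*(-7) = 0 + (586/7)*(-7) = 0 - 586 = -586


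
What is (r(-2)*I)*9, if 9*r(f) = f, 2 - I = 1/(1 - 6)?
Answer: -22/5 ≈ -4.4000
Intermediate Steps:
I = 11/5 (I = 2 - 1/(1 - 6) = 2 - 1/(-5) = 2 - 1*(-⅕) = 2 + ⅕ = 11/5 ≈ 2.2000)
r(f) = f/9
(r(-2)*I)*9 = (((⅑)*(-2))*(11/5))*9 = -2/9*11/5*9 = -22/45*9 = -22/5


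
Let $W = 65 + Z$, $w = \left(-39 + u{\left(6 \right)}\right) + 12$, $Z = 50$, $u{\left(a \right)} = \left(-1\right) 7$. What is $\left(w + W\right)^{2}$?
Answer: $6561$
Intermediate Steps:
$u{\left(a \right)} = -7$
$w = -34$ ($w = \left(-39 - 7\right) + 12 = -46 + 12 = -34$)
$W = 115$ ($W = 65 + 50 = 115$)
$\left(w + W\right)^{2} = \left(-34 + 115\right)^{2} = 81^{2} = 6561$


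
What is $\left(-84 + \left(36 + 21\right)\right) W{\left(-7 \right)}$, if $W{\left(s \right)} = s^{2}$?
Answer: $-1323$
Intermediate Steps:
$\left(-84 + \left(36 + 21\right)\right) W{\left(-7 \right)} = \left(-84 + \left(36 + 21\right)\right) \left(-7\right)^{2} = \left(-84 + 57\right) 49 = \left(-27\right) 49 = -1323$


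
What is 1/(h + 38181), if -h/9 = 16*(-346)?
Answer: 1/88005 ≈ 1.1363e-5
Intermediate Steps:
h = 49824 (h = -144*(-346) = -9*(-5536) = 49824)
1/(h + 38181) = 1/(49824 + 38181) = 1/88005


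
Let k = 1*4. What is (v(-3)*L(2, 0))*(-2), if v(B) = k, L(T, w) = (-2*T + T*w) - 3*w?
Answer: 32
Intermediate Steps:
k = 4
L(T, w) = -3*w - 2*T + T*w
v(B) = 4
(v(-3)*L(2, 0))*(-2) = (4*(-3*0 - 2*2 + 2*0))*(-2) = (4*(0 - 4 + 0))*(-2) = (4*(-4))*(-2) = -16*(-2) = 32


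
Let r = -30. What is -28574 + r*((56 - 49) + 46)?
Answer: -30164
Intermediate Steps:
-28574 + r*((56 - 49) + 46) = -28574 - 30*((56 - 49) + 46) = -28574 - 30*(7 + 46) = -28574 - 30*53 = -28574 - 1590 = -30164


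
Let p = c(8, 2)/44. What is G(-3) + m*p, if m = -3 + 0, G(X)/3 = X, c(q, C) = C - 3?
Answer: -393/44 ≈ -8.9318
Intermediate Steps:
c(q, C) = -3 + C
G(X) = 3*X
m = -3
p = -1/44 (p = (-3 + 2)/44 = -1*1/44 = -1/44 ≈ -0.022727)
G(-3) + m*p = 3*(-3) - 3*(-1/44) = -9 + 3/44 = -393/44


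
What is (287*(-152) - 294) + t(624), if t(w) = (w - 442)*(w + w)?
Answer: 183218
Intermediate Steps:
t(w) = 2*w*(-442 + w) (t(w) = (-442 + w)*(2*w) = 2*w*(-442 + w))
(287*(-152) - 294) + t(624) = (287*(-152) - 294) + 2*624*(-442 + 624) = (-43624 - 294) + 2*624*182 = -43918 + 227136 = 183218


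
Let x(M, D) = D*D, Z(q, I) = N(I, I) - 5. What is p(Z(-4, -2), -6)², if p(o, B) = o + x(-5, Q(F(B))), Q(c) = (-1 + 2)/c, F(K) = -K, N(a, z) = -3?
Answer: 82369/1296 ≈ 63.556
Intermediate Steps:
Z(q, I) = -8 (Z(q, I) = -3 - 5 = -8)
Q(c) = 1/c
x(M, D) = D²
p(o, B) = o + B⁻² (p(o, B) = o + (1/(-B))² = o + (-1/B)² = o + B⁻²)
p(Z(-4, -2), -6)² = (-8 + (-6)⁻²)² = (-8 + 1/36)² = (-287/36)² = 82369/1296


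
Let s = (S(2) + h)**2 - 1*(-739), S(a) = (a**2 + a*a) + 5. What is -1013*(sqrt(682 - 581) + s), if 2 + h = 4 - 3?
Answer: -894479 - 1013*sqrt(101) ≈ -9.0466e+5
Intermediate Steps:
S(a) = 5 + 2*a**2 (S(a) = (a**2 + a**2) + 5 = 2*a**2 + 5 = 5 + 2*a**2)
h = -1 (h = -2 + (4 - 3) = -2 + 1 = -1)
s = 883 (s = ((5 + 2*2**2) - 1)**2 - 1*(-739) = ((5 + 2*4) - 1)**2 + 739 = ((5 + 8) - 1)**2 + 739 = (13 - 1)**2 + 739 = 12**2 + 739 = 144 + 739 = 883)
-1013*(sqrt(682 - 581) + s) = -1013*(sqrt(682 - 581) + 883) = -1013*(sqrt(101) + 883) = -1013*(883 + sqrt(101)) = -894479 - 1013*sqrt(101)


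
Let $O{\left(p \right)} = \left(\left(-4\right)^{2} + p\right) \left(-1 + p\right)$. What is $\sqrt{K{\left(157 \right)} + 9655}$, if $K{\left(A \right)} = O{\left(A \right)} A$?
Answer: $\sqrt{4246771} \approx 2060.8$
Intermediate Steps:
$O{\left(p \right)} = \left(-1 + p\right) \left(16 + p\right)$ ($O{\left(p \right)} = \left(16 + p\right) \left(-1 + p\right) = \left(-1 + p\right) \left(16 + p\right)$)
$K{\left(A \right)} = A \left(-16 + A^{2} + 15 A\right)$ ($K{\left(A \right)} = \left(-16 + A^{2} + 15 A\right) A = A \left(-16 + A^{2} + 15 A\right)$)
$\sqrt{K{\left(157 \right)} + 9655} = \sqrt{157 \left(-16 + 157^{2} + 15 \cdot 157\right) + 9655} = \sqrt{157 \left(-16 + 24649 + 2355\right) + 9655} = \sqrt{157 \cdot 26988 + 9655} = \sqrt{4237116 + 9655} = \sqrt{4246771}$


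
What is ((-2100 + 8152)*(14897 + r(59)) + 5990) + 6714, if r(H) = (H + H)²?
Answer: 174437396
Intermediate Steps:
r(H) = 4*H² (r(H) = (2*H)² = 4*H²)
((-2100 + 8152)*(14897 + r(59)) + 5990) + 6714 = ((-2100 + 8152)*(14897 + 4*59²) + 5990) + 6714 = (6052*(14897 + 4*3481) + 5990) + 6714 = (6052*(14897 + 13924) + 5990) + 6714 = (6052*28821 + 5990) + 6714 = (174424692 + 5990) + 6714 = 174430682 + 6714 = 174437396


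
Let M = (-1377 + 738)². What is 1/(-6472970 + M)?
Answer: -1/6064649 ≈ -1.6489e-7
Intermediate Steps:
M = 408321 (M = (-639)² = 408321)
1/(-6472970 + M) = 1/(-6472970 + 408321) = 1/(-6064649) = -1/6064649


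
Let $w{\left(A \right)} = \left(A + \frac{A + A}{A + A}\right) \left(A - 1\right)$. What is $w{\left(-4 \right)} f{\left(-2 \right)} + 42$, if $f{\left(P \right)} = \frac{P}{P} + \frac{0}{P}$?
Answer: $57$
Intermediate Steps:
$f{\left(P \right)} = 1$ ($f{\left(P \right)} = 1 + 0 = 1$)
$w{\left(A \right)} = \left(1 + A\right) \left(-1 + A\right)$ ($w{\left(A \right)} = \left(A + \frac{2 A}{2 A}\right) \left(-1 + A\right) = \left(A + 2 A \frac{1}{2 A}\right) \left(-1 + A\right) = \left(A + 1\right) \left(-1 + A\right) = \left(1 + A\right) \left(-1 + A\right)$)
$w{\left(-4 \right)} f{\left(-2 \right)} + 42 = \left(-1 + \left(-4\right)^{2}\right) 1 + 42 = \left(-1 + 16\right) 1 + 42 = 15 \cdot 1 + 42 = 15 + 42 = 57$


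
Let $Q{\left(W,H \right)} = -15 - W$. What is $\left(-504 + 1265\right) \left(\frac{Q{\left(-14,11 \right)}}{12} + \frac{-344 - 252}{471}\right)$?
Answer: $- \frac{644567}{628} \approx -1026.4$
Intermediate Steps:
$\left(-504 + 1265\right) \left(\frac{Q{\left(-14,11 \right)}}{12} + \frac{-344 - 252}{471}\right) = \left(-504 + 1265\right) \left(\frac{-15 - -14}{12} + \frac{-344 - 252}{471}\right) = 761 \left(\left(-15 + 14\right) \frac{1}{12} + \left(-344 - 252\right) \frac{1}{471}\right) = 761 \left(\left(-1\right) \frac{1}{12} - \frac{596}{471}\right) = 761 \left(- \frac{1}{12} - \frac{596}{471}\right) = 761 \left(- \frac{847}{628}\right) = - \frac{644567}{628}$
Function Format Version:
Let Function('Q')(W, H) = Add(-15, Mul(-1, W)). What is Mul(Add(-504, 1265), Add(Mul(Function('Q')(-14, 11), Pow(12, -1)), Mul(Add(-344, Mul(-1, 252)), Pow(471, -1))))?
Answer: Rational(-644567, 628) ≈ -1026.4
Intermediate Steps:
Mul(Add(-504, 1265), Add(Mul(Function('Q')(-14, 11), Pow(12, -1)), Mul(Add(-344, Mul(-1, 252)), Pow(471, -1)))) = Mul(Add(-504, 1265), Add(Mul(Add(-15, Mul(-1, -14)), Pow(12, -1)), Mul(Add(-344, Mul(-1, 252)), Pow(471, -1)))) = Mul(761, Add(Mul(Add(-15, 14), Rational(1, 12)), Mul(Add(-344, -252), Rational(1, 471)))) = Mul(761, Add(Mul(-1, Rational(1, 12)), Mul(-596, Rational(1, 471)))) = Mul(761, Add(Rational(-1, 12), Rational(-596, 471))) = Mul(761, Rational(-847, 628)) = Rational(-644567, 628)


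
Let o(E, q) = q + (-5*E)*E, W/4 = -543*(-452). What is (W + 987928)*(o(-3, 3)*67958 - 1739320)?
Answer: -9047798633632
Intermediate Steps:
W = 981744 (W = 4*(-543*(-452)) = 4*245436 = 981744)
o(E, q) = q - 5*E**2
(W + 987928)*(o(-3, 3)*67958 - 1739320) = (981744 + 987928)*((3 - 5*(-3)**2)*67958 - 1739320) = 1969672*((3 - 5*9)*67958 - 1739320) = 1969672*((3 - 45)*67958 - 1739320) = 1969672*(-42*67958 - 1739320) = 1969672*(-2854236 - 1739320) = 1969672*(-4593556) = -9047798633632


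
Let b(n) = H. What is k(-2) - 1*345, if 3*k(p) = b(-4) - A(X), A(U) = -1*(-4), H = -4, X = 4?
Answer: -1043/3 ≈ -347.67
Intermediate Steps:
A(U) = 4
b(n) = -4
k(p) = -8/3 (k(p) = (-4 - 1*4)/3 = (-4 - 4)/3 = (1/3)*(-8) = -8/3)
k(-2) - 1*345 = -8/3 - 1*345 = -8/3 - 345 = -1043/3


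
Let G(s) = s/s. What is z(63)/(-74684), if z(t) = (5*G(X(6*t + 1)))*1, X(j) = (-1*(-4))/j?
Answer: -5/74684 ≈ -6.6949e-5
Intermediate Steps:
X(j) = 4/j
G(s) = 1
z(t) = 5 (z(t) = (5*1)*1 = 5*1 = 5)
z(63)/(-74684) = 5/(-74684) = 5*(-1/74684) = -5/74684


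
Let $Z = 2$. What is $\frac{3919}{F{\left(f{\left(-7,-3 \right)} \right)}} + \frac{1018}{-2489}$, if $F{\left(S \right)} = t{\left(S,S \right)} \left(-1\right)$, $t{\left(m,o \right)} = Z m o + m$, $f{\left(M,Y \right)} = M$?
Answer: $- \frac{9847029}{226499} \approx -43.475$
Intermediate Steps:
$t{\left(m,o \right)} = m + 2 m o$ ($t{\left(m,o \right)} = 2 m o + m = m + 2 m o$)
$F{\left(S \right)} = - S \left(1 + 2 S\right)$ ($F{\left(S \right)} = S \left(1 + 2 S\right) \left(-1\right) = - S \left(1 + 2 S\right)$)
$\frac{3919}{F{\left(f{\left(-7,-3 \right)} \right)}} + \frac{1018}{-2489} = \frac{3919}{\left(-1\right) \left(-7\right) \left(1 + 2 \left(-7\right)\right)} + \frac{1018}{-2489} = \frac{3919}{\left(-1\right) \left(-7\right) \left(1 - 14\right)} + 1018 \left(- \frac{1}{2489}\right) = \frac{3919}{\left(-1\right) \left(-7\right) \left(-13\right)} - \frac{1018}{2489} = \frac{3919}{-91} - \frac{1018}{2489} = 3919 \left(- \frac{1}{91}\right) - \frac{1018}{2489} = - \frac{3919}{91} - \frac{1018}{2489} = - \frac{9847029}{226499}$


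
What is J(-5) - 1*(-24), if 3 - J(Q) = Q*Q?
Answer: 2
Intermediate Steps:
J(Q) = 3 - Q**2 (J(Q) = 3 - Q*Q = 3 - Q**2)
J(-5) - 1*(-24) = (3 - 1*(-5)**2) - 1*(-24) = (3 - 1*25) + 24 = (3 - 25) + 24 = -22 + 24 = 2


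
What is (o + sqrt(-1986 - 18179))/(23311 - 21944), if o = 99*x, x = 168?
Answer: 16632/1367 + I*sqrt(20165)/1367 ≈ 12.167 + 0.10388*I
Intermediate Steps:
o = 16632 (o = 99*168 = 16632)
(o + sqrt(-1986 - 18179))/(23311 - 21944) = (16632 + sqrt(-1986 - 18179))/(23311 - 21944) = (16632 + sqrt(-20165))/1367 = (16632 + I*sqrt(20165))*(1/1367) = 16632/1367 + I*sqrt(20165)/1367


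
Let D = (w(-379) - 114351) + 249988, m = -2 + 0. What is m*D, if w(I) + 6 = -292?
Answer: -270678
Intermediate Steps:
w(I) = -298 (w(I) = -6 - 292 = -298)
m = -2
D = 135339 (D = (-298 - 114351) + 249988 = -114649 + 249988 = 135339)
m*D = -2*135339 = -270678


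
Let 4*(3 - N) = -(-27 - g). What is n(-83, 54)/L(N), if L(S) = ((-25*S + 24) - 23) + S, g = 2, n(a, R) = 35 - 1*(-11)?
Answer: 46/103 ≈ 0.44660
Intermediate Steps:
n(a, R) = 46 (n(a, R) = 35 + 11 = 46)
N = -17/4 (N = 3 - (-1)*(-27 - 1*2)/4 = 3 - (-1)*(-27 - 2)/4 = 3 - (-1)*(-29)/4 = 3 - ¼*29 = 3 - 29/4 = -17/4 ≈ -4.2500)
L(S) = 1 - 24*S (L(S) = ((24 - 25*S) - 23) + S = (1 - 25*S) + S = 1 - 24*S)
n(-83, 54)/L(N) = 46/(1 - 24*(-17/4)) = 46/(1 + 102) = 46/103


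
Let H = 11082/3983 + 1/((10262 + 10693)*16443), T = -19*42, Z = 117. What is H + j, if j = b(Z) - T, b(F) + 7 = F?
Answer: 178564689214139/196056383985 ≈ 910.78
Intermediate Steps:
T = -798
b(F) = -7 + F
j = 908 (j = (-7 + 117) - 1*(-798) = 110 + 798 = 908)
H = 545492555759/196056383985 (H = 11082*(1/3983) + (1/16443)/20955 = 11082/3983 + (1/20955)*(1/16443) = 11082/3983 + 1/344563065 = 545492555759/196056383985 ≈ 2.7823)
H + j = 545492555759/196056383985 + 908 = 178564689214139/196056383985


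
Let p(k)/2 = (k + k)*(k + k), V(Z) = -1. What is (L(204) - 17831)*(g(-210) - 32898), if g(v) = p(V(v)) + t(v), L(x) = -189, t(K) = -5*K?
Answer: 573756800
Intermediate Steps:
p(k) = 8*k² (p(k) = 2*((k + k)*(k + k)) = 2*((2*k)*(2*k)) = 2*(4*k²) = 8*k²)
g(v) = 8 - 5*v (g(v) = 8*(-1)² - 5*v = 8*1 - 5*v = 8 - 5*v)
(L(204) - 17831)*(g(-210) - 32898) = (-189 - 17831)*((8 - 5*(-210)) - 32898) = -18020*((8 + 1050) - 32898) = -18020*(1058 - 32898) = -18020*(-31840) = 573756800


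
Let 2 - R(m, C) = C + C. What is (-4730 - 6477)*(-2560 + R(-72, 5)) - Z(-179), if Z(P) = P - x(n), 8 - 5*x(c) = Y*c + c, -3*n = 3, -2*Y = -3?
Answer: 287797571/10 ≈ 2.8780e+7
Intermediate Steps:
Y = 3/2 (Y = -½*(-3) = 3/2 ≈ 1.5000)
n = -1 (n = -⅓*3 = -1)
x(c) = 8/5 - c/2 (x(c) = 8/5 - (3*c/2 + c)/5 = 8/5 - c/2)
Z(P) = -21/10 + P (Z(P) = P - (8/5 - ½*(-1)) = P - (8/5 + ½) = P - 1*21/10 = P - 21/10 = -21/10 + P)
R(m, C) = 2 - 2*C (R(m, C) = 2 - (C + C) = 2 - 2*C)
(-4730 - 6477)*(-2560 + R(-72, 5)) - Z(-179) = (-4730 - 6477)*(-2560 + (2 - 2*5)) - (-21/10 - 179) = -11207*(-2560 + (2 - 10)) - 1*(-1811/10) = -11207*(-2560 - 8) + 1811/10 = -11207*(-2568) + 1811/10 = 28779576 + 1811/10 = 287797571/10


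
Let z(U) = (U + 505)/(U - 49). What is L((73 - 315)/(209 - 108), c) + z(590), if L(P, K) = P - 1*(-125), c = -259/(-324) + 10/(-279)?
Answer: 6809798/54641 ≈ 124.63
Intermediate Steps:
z(U) = (505 + U)/(-49 + U)
c = 7669/10044 (c = -259*(-1/324) + 10*(-1/279) = 259/324 - 10/279 = 7669/10044 ≈ 0.76354)
L(P, K) = 125 + P (L(P, K) = P + 125 = 125 + P)
L((73 - 315)/(209 - 108), c) + z(590) = (125 + (73 - 315)/(209 - 108)) + (505 + 590)/(-49 + 590) = (125 - 242/101) + 1095/541 = 12383/101 + 1095/541 = 6809798/54641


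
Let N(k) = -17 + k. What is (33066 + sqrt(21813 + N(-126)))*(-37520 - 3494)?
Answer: -1356168924 - 41014*sqrt(21670) ≈ -1.3622e+9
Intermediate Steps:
(33066 + sqrt(21813 + N(-126)))*(-37520 - 3494) = (33066 + sqrt(21813 + (-17 - 126)))*(-37520 - 3494) = (33066 + sqrt(21813 - 143))*(-41014) = (33066 + sqrt(21670))*(-41014) = -1356168924 - 41014*sqrt(21670)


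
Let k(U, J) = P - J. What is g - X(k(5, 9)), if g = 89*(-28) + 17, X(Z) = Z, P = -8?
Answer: -2458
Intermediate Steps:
k(U, J) = -8 - J
g = -2475 (g = -2492 + 17 = -2475)
g - X(k(5, 9)) = -2475 - (-8 - 1*9) = -2475 - (-8 - 9) = -2475 - 1*(-17) = -2475 + 17 = -2458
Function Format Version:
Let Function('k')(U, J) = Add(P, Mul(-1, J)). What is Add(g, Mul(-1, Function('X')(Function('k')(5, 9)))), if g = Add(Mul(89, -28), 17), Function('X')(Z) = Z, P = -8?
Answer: -2458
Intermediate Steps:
Function('k')(U, J) = Add(-8, Mul(-1, J))
g = -2475 (g = Add(-2492, 17) = -2475)
Add(g, Mul(-1, Function('X')(Function('k')(5, 9)))) = Add(-2475, Mul(-1, Add(-8, Mul(-1, 9)))) = Add(-2475, Mul(-1, Add(-8, -9))) = Add(-2475, Mul(-1, -17)) = Add(-2475, 17) = -2458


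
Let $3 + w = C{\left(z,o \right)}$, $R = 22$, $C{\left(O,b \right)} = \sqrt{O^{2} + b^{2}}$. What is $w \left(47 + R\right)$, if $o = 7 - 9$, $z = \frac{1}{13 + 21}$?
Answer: $-207 + \frac{345 \sqrt{185}}{34} \approx -68.985$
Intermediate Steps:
$z = \frac{1}{34} \approx 0.029412$
$o = -2$
$w = -3 + \frac{5 \sqrt{185}}{34}$ ($w = -3 + \sqrt{\left(\frac{1}{34}\right)^{2} + \left(-2\right)^{2}} = -3 + \sqrt{\frac{1}{1156} + 4} = -3 + \sqrt{\frac{4625}{1156}} = -3 + \frac{5 \sqrt{185}}{34} \approx -0.99978$)
$w \left(47 + R\right) = \left(-3 + \frac{5 \sqrt{185}}{34}\right) \left(47 + 22\right) = \left(-3 + \frac{5 \sqrt{185}}{34}\right) 69 = -207 + \frac{345 \sqrt{185}}{34}$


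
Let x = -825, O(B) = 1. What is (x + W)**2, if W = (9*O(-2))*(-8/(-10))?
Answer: 16719921/25 ≈ 6.6880e+5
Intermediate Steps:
W = 36/5 (W = (9*1)*(-8/(-10)) = 9*(-8*(-1/10)) = 9*(4/5) = 36/5 ≈ 7.2000)
(x + W)**2 = (-825 + 36/5)**2 = (-4089/5)**2 = 16719921/25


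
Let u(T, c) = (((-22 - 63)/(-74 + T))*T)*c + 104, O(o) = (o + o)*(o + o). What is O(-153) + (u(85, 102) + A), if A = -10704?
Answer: 176446/11 ≈ 16041.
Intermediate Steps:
O(o) = 4*o² (O(o) = (2*o)*(2*o) = 4*o²)
u(T, c) = 104 - 85*T*c/(-74 + T) (u(T, c) = ((-85/(-74 + T))*T)*c + 104 = (-85*T/(-74 + T))*c + 104 = -85*T*c/(-74 + T) + 104 = 104 - 85*T*c/(-74 + T))
O(-153) + (u(85, 102) + A) = 4*(-153)² + ((-7696 + 104*85 - 85*85*102)/(-74 + 85) - 10704) = 4*23409 + ((-7696 + 8840 - 736950)/11 - 10704) = 93636 + ((1/11)*(-735806) - 10704) = 93636 + (-735806/11 - 10704) = 93636 - 853550/11 = 176446/11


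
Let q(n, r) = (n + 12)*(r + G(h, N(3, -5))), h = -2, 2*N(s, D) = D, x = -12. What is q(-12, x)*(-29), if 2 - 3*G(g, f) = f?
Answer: 0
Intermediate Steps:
N(s, D) = D/2
G(g, f) = ⅔ - f/3
q(n, r) = (12 + n)*(3/2 + r) (q(n, r) = (n + 12)*(r + (⅔ - (-5)/6)) = (12 + n)*(r + (⅔ - ⅓*(-5/2))) = (12 + n)*(r + (⅔ + ⅚)) = (12 + n)*(r + 3/2) = (12 + n)*(3/2 + r))
q(-12, x)*(-29) = (18 + 12*(-12) + (3/2)*(-12) - 12*(-12))*(-29) = (18 - 144 - 18 + 144)*(-29) = 0*(-29) = 0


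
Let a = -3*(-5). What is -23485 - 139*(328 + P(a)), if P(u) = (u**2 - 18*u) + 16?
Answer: -65046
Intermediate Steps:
a = 15
P(u) = 16 + u**2 - 18*u
-23485 - 139*(328 + P(a)) = -23485 - 139*(328 + (16 + 15**2 - 18*15)) = -23485 - 139*(328 + (16 + 225 - 270)) = -23485 - 139*(328 - 29) = -23485 - 139*299 = -23485 - 41561 = -65046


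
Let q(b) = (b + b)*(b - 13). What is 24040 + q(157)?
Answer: 69256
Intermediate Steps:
q(b) = 2*b*(-13 + b) (q(b) = (2*b)*(-13 + b) = 2*b*(-13 + b))
24040 + q(157) = 24040 + 2*157*(-13 + 157) = 24040 + 2*157*144 = 24040 + 45216 = 69256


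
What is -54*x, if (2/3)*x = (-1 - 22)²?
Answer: -42849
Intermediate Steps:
x = 1587/2 (x = 3*(-1 - 22)²/2 = (3/2)*(-23)² = (3/2)*529 = 1587/2 ≈ 793.50)
-54*x = -54*1587/2 = -42849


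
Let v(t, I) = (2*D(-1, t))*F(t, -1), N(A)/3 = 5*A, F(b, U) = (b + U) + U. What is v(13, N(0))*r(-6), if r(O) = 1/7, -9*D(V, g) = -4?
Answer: 88/63 ≈ 1.3968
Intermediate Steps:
F(b, U) = b + 2*U (F(b, U) = (U + b) + U = b + 2*U)
D(V, g) = 4/9 (D(V, g) = -1/9*(-4) = 4/9)
r(O) = 1/7
N(A) = 15*A (N(A) = 3*(5*A) = 15*A)
v(t, I) = -16/9 + 8*t/9 (v(t, I) = (2*(4/9))*(t + 2*(-1)) = 8*(t - 2)/9 = 8*(-2 + t)/9 = -16/9 + 8*t/9)
v(13, N(0))*r(-6) = (-16/9 + (8/9)*13)*(1/7) = (-16/9 + 104/9)*(1/7) = (88/9)*(1/7) = 88/63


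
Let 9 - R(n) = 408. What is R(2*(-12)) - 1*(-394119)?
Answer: 393720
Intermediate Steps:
R(n) = -399 (R(n) = 9 - 1*408 = 9 - 408 = -399)
R(2*(-12)) - 1*(-394119) = -399 - 1*(-394119) = -399 + 394119 = 393720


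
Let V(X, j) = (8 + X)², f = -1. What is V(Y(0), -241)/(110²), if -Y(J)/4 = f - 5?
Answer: 256/3025 ≈ 0.084628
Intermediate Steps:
Y(J) = 24 (Y(J) = -4*(-1 - 5) = -4*(-6) = 24)
V(Y(0), -241)/(110²) = (8 + 24)²/(110²) = 32²/12100 = 1024*(1/12100) = 256/3025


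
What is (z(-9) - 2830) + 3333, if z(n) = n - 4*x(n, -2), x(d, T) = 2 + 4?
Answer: 470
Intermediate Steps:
x(d, T) = 6
z(n) = -24 + n (z(n) = n - 4*6 = n - 24 = -24 + n)
(z(-9) - 2830) + 3333 = ((-24 - 9) - 2830) + 3333 = (-33 - 2830) + 3333 = -2863 + 3333 = 470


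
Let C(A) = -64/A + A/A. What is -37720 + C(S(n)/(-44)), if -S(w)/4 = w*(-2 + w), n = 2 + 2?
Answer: -37807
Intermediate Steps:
n = 4
S(w) = -4*w*(-2 + w)
C(A) = 1 - 64/A (C(A) = -64/A + 1 = 1 - 64/A)
-37720 + C(S(n)/(-44)) = -37720 + (-64 + (4*4*(2 - 1*4))/(-44))/(((4*4*(2 - 1*4))/(-44))) = -37720 + (-64 + (4*4*(2 - 4))*(-1/44))/(((4*4*(2 - 4))*(-1/44))) = -37720 + (-64 + (4*4*(-2))*(-1/44))/(((4*4*(-2))*(-1/44))) = -37720 + (-64 - 32*(-1/44))/((-32*(-1/44))) = -37720 + (-64 + 8/11)/(8/11) = -37720 + (11/8)*(-696/11) = -37720 - 87 = -37807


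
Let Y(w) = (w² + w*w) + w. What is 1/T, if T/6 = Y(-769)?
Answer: 1/7091718 ≈ 1.4101e-7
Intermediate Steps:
Y(w) = w + 2*w² (Y(w) = (w² + w²) + w = 2*w² + w = w + 2*w²)
T = 7091718 (T = 6*(-769*(1 + 2*(-769))) = 6*(-769*(1 - 1538)) = 6*(-769*(-1537)) = 6*1181953 = 7091718)
1/T = 1/7091718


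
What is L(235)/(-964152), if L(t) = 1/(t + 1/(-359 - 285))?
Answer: -23/5211207126 ≈ -4.4136e-9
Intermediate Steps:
L(t) = 1/(-1/644 + t) (L(t) = 1/(t + 1/(-644)) = 1/(t - 1/644) = 1/(-1/644 + t))
L(235)/(-964152) = (644/(-1 + 644*235))/(-964152) = (644/(-1 + 151340))*(-1/964152) = (644/151339)*(-1/964152) = -23/5211207126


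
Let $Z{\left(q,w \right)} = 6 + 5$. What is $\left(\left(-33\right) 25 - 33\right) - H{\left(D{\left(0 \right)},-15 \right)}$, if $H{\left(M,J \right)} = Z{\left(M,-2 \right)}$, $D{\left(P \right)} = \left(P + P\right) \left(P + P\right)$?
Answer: $-869$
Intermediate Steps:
$D{\left(P \right)} = 4 P^{2}$ ($D{\left(P \right)} = 2 P 2 P = 4 P^{2}$)
$Z{\left(q,w \right)} = 11$
$H{\left(M,J \right)} = 11$
$\left(\left(-33\right) 25 - 33\right) - H{\left(D{\left(0 \right)},-15 \right)} = \left(\left(-33\right) 25 - 33\right) - 11 = \left(-825 - 33\right) - 11 = -858 - 11 = -869$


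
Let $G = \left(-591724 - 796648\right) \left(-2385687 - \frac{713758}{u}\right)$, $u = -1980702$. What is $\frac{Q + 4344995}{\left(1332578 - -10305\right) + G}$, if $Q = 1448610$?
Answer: $\frac{5737702505355}{3280262245275149909} \approx 1.7492 \cdot 10^{-6}$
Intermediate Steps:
$G = \frac{3280260915349627976}{990351}$ ($G = \left(-591724 - 796648\right) \left(-2385687 - \frac{713758}{-1980702}\right) = - 1388372 \left(-2385687 - - \frac{356879}{990351}\right) = - 1388372 \left(-2385687 + \frac{356879}{990351}\right) = \left(-1388372\right) \left(- \frac{2362667149258}{990351}\right) = \frac{3280260915349627976}{990351} \approx 3.3122 \cdot 10^{12}$)
$\frac{Q + 4344995}{\left(1332578 - -10305\right) + G} = \frac{1448610 + 4344995}{\left(1332578 - -10305\right) + \frac{3280260915349627976}{990351}} = \frac{5793605}{\left(1332578 + 10305\right) + \frac{3280260915349627976}{990351}} = \frac{5793605}{1342883 + \frac{3280260915349627976}{990351}} = \frac{5793605}{\frac{3280262245275149909}{990351}} = 5793605 \cdot \frac{990351}{3280262245275149909} = \frac{5737702505355}{3280262245275149909}$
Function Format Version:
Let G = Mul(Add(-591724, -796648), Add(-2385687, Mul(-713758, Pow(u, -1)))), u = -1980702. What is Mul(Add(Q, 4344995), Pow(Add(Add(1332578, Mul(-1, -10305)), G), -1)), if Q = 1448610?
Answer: Rational(5737702505355, 3280262245275149909) ≈ 1.7492e-6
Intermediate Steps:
G = Rational(3280260915349627976, 990351) (G = Mul(Add(-591724, -796648), Add(-2385687, Mul(-713758, Pow(-1980702, -1)))) = Mul(-1388372, Add(-2385687, Mul(-713758, Rational(-1, 1980702)))) = Mul(-1388372, Add(-2385687, Rational(356879, 990351))) = Mul(-1388372, Rational(-2362667149258, 990351)) = Rational(3280260915349627976, 990351) ≈ 3.3122e+12)
Mul(Add(Q, 4344995), Pow(Add(Add(1332578, Mul(-1, -10305)), G), -1)) = Mul(Add(1448610, 4344995), Pow(Add(Add(1332578, Mul(-1, -10305)), Rational(3280260915349627976, 990351)), -1)) = Mul(5793605, Pow(Add(Add(1332578, 10305), Rational(3280260915349627976, 990351)), -1)) = Mul(5793605, Pow(Add(1342883, Rational(3280260915349627976, 990351)), -1)) = Mul(5793605, Pow(Rational(3280262245275149909, 990351), -1)) = Mul(5793605, Rational(990351, 3280262245275149909)) = Rational(5737702505355, 3280262245275149909)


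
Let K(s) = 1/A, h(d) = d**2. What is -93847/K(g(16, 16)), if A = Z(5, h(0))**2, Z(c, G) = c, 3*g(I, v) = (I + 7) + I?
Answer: -2346175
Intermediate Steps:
g(I, v) = 7/3 + 2*I/3 (g(I, v) = ((I + 7) + I)/3 = ((7 + I) + I)/3 = (7 + 2*I)/3 = 7/3 + 2*I/3)
A = 25 (A = 5**2 = 25)
K(s) = 1/25
-93847/K(g(16, 16)) = -93847/1/25 = -93847*25 = -2346175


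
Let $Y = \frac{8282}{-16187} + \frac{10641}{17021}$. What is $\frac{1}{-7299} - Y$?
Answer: $- \frac{228573239482}{2011012648173} \approx -0.11366$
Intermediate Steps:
$Y = \frac{31277945}{275518927}$ ($Y = 8282 \left(- \frac{1}{16187}\right) + 10641 \cdot \frac{1}{17021} = - \frac{8282}{16187} + \frac{10641}{17021} = \frac{31277945}{275518927} \approx 0.11352$)
$\frac{1}{-7299} - Y = \frac{1}{-7299} - \frac{31277945}{275518927} = - \frac{1}{7299} - \frac{31277945}{275518927} = - \frac{228573239482}{2011012648173}$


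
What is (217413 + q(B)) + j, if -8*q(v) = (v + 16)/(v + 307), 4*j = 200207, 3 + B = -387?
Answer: 44399055/166 ≈ 2.6746e+5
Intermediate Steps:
B = -390 (B = -3 - 387 = -390)
j = 200207/4 (j = (¼)*200207 = 200207/4 ≈ 50052.)
q(v) = -(16 + v)/(8*(307 + v)) (q(v) = -(v + 16)/(8*(v + 307)) = -(16 + v)/(8*(307 + v)))
(217413 + q(B)) + j = (217413 + (-16 - 1*(-390))/(8*(307 - 390))) + 200207/4 = (217413 + (⅛)*(-16 + 390)/(-83)) + 200207/4 = (217413 + (⅛)*(-1/83)*374) + 200207/4 = (217413 - 187/332) + 200207/4 = 72180929/332 + 200207/4 = 44399055/166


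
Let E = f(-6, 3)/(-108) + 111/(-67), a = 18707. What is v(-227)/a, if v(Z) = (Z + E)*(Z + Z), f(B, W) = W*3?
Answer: 41746889/7520214 ≈ 5.5513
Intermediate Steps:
f(B, W) = 3*W
E = -1399/804 (E = (3*3)/(-108) + 111/(-67) = 9*(-1/108) + 111*(-1/67) = -1/12 - 111/67 = -1399/804 ≈ -1.7400)
v(Z) = 2*Z*(-1399/804 + Z) (v(Z) = (Z - 1399/804)*(Z + Z) = (-1399/804 + Z)*(2*Z) = 2*Z*(-1399/804 + Z))
v(-227)/a = ((1/402)*(-227)*(-1399 + 804*(-227)))/18707 = ((1/402)*(-227)*(-1399 - 182508))*(1/18707) = ((1/402)*(-227)*(-183907))*(1/18707) = (41746889/402)*(1/18707) = 41746889/7520214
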